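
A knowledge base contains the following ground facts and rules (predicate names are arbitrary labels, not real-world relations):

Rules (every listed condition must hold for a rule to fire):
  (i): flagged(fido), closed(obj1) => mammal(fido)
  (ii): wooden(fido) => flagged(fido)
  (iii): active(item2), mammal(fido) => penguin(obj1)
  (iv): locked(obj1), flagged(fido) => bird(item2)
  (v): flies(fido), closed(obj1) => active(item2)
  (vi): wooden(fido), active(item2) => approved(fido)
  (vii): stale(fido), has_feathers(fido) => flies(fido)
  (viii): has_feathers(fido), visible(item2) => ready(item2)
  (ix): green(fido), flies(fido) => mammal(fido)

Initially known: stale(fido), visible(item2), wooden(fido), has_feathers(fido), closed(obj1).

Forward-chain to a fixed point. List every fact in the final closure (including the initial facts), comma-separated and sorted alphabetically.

[1] (ii) [wooden(fido) => flagged(fido)]; (vii) [stale(fido), has_feathers(fido) => flies(fido)]; (viii) [has_feathers(fido), visible(item2) => ready(item2)]. ⇒ new: flagged(fido), flies(fido), ready(item2).
[2] (i) [flagged(fido), closed(obj1) => mammal(fido)]; (v) [flies(fido), closed(obj1) => active(item2)]. ⇒ new: mammal(fido), active(item2).
[3] (iii) [active(item2), mammal(fido) => penguin(obj1)]; (vi) [wooden(fido), active(item2) => approved(fido)]. ⇒ new: penguin(obj1), approved(fido).

active(item2), approved(fido), closed(obj1), flagged(fido), flies(fido), has_feathers(fido), mammal(fido), penguin(obj1), ready(item2), stale(fido), visible(item2), wooden(fido)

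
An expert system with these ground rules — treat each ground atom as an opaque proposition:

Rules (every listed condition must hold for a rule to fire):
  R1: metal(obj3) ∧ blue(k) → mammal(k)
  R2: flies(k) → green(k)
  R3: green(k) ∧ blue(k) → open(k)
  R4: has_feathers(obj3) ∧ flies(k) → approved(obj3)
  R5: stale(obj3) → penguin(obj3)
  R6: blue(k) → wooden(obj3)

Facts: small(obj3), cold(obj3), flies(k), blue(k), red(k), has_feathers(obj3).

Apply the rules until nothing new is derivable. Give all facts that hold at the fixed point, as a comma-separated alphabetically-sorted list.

Round 1 fires R2, R4, R6, giving green(k), approved(obj3), wooden(obj3).
Round 2 fires R3, giving open(k).

approved(obj3), blue(k), cold(obj3), flies(k), green(k), has_feathers(obj3), open(k), red(k), small(obj3), wooden(obj3)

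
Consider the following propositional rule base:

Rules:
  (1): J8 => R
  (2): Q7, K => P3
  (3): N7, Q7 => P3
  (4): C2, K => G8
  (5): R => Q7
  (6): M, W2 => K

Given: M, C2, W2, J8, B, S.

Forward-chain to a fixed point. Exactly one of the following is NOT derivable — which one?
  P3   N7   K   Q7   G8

Round 1: (1) [J8 => R]; (6) [M, W2 => K]. Adds R, K.
Round 2: (4) [C2, K => G8]; (5) [R => Q7]. Adds G8, Q7.
Round 3: (2) [Q7, K => P3]. Adds P3.
Derived: G8 (round 2), Q7 (round 2), K (round 1), P3 (round 3). N7 never appears in any round.

N7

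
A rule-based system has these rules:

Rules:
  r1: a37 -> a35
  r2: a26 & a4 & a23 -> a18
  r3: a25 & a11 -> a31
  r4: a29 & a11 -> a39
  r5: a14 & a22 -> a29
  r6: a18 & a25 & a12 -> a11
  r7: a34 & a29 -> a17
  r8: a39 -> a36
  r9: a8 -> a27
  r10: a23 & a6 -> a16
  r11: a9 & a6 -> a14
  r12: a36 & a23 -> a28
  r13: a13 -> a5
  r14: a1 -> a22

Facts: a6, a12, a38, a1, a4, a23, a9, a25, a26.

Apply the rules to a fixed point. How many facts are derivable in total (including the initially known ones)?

Round 1 — r2, r10, r11, r14, derive a18, a16, a14, a22.
Round 2 — r5, r6, derive a29, a11.
Round 3 — r3, r4, derive a31, a39.
Round 4 — r8, derive a36.
Round 5 — r12, derive a28.
Closure: {a1, a11, a12, a14, a16, a18, a22, a23, a25, a26, a28, a29, a31, a36, a38, a39, a4, a6, a9} — 19 facts.

19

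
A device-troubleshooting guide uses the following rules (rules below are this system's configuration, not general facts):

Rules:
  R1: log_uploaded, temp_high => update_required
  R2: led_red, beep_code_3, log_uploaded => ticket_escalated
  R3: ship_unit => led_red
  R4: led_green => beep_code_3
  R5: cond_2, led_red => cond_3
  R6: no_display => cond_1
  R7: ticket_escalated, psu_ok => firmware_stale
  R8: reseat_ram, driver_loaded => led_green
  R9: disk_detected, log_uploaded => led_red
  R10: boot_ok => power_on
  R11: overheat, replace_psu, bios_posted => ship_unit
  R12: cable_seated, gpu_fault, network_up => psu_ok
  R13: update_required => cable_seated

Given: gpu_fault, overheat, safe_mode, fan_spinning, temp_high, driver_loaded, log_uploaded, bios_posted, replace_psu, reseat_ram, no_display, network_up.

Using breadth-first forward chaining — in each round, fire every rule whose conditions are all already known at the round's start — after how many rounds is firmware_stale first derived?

Round 1 fires R1, R6, R8, R11, giving update_required, cond_1, led_green, ship_unit.
Round 2 fires R3, R4, R13, giving led_red, beep_code_3, cable_seated.
Round 3 fires R2, R12, giving ticket_escalated, psu_ok.
Round 4 fires R7, giving firmware_stale.
firmware_stale first appears in round 4.

4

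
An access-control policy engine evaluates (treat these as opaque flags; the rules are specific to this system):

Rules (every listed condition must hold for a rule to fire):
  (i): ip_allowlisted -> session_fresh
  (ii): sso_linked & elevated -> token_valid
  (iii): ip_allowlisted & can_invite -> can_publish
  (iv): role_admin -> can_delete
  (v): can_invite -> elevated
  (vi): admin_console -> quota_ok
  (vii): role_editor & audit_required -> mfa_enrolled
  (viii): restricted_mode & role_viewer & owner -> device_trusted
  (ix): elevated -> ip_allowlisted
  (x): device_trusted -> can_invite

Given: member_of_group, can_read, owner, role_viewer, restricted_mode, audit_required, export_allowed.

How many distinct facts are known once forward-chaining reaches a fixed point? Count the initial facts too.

13

[1] (viii) [restricted_mode & role_viewer & owner -> device_trusted]. ⇒ new: device_trusted.
[2] (x) [device_trusted -> can_invite]. ⇒ new: can_invite.
[3] (v) [can_invite -> elevated]. ⇒ new: elevated.
[4] (ix) [elevated -> ip_allowlisted]. ⇒ new: ip_allowlisted.
[5] (i) [ip_allowlisted -> session_fresh]; (iii) [ip_allowlisted & can_invite -> can_publish]. ⇒ new: session_fresh, can_publish.
Closure: {audit_required, can_invite, can_publish, can_read, device_trusted, elevated, export_allowed, ip_allowlisted, member_of_group, owner, restricted_mode, role_viewer, session_fresh} — 13 facts.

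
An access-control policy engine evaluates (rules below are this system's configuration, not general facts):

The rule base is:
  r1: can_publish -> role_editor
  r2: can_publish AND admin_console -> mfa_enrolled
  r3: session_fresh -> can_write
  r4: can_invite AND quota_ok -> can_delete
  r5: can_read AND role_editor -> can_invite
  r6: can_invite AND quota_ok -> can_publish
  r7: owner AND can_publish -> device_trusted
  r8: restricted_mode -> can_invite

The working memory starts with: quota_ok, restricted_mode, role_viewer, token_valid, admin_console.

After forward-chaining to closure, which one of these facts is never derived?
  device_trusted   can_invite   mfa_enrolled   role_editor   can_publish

Round 1: r8 [restricted_mode -> can_invite]. New: can_invite.
Round 2: r4 [can_invite AND quota_ok -> can_delete]; r6 [can_invite AND quota_ok -> can_publish]. New: can_delete, can_publish.
Round 3: r1 [can_publish -> role_editor]; r2 [can_publish AND admin_console -> mfa_enrolled]. New: role_editor, mfa_enrolled.
Derived: can_invite (round 1), role_editor (round 3), can_publish (round 2), mfa_enrolled (round 3). device_trusted never appears in any round.

device_trusted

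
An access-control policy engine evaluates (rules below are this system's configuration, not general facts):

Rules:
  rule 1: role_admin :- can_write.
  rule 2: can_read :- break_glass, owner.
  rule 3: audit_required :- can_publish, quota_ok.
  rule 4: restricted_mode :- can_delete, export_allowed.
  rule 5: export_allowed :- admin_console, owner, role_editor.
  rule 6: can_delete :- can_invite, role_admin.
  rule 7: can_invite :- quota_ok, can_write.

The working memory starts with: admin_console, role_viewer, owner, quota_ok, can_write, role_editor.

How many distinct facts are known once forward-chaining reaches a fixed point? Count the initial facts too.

Round 1: rule 1 [role_admin :- can_write.]; rule 5 [export_allowed :- admin_console, owner, role_editor.]; rule 7 [can_invite :- quota_ok, can_write.]. New: role_admin, export_allowed, can_invite.
Round 2: rule 6 [can_delete :- can_invite, role_admin.]. New: can_delete.
Round 3: rule 4 [restricted_mode :- can_delete, export_allowed.]. New: restricted_mode.
Closure: {admin_console, can_delete, can_invite, can_write, export_allowed, owner, quota_ok, restricted_mode, role_admin, role_editor, role_viewer} — 11 facts.

11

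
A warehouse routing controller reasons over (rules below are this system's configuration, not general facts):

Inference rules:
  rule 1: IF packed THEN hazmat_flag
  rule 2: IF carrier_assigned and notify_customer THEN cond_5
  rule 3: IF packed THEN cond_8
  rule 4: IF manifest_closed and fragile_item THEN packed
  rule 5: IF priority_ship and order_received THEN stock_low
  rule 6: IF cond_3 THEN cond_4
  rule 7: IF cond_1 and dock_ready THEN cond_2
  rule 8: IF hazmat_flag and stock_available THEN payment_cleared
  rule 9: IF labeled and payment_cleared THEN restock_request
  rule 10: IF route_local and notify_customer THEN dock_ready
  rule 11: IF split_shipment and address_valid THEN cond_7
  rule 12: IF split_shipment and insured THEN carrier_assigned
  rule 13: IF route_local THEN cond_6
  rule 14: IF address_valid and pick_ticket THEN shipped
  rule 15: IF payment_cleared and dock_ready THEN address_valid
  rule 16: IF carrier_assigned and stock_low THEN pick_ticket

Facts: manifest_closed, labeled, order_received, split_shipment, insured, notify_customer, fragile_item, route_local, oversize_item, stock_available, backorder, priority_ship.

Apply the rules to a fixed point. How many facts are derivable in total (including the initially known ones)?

26

[1] rule 4 [IF manifest_closed and fragile_item THEN packed]; rule 5 [IF priority_ship and order_received THEN stock_low]; rule 10 [IF route_local and notify_customer THEN dock_ready]; rule 12 [IF split_shipment and insured THEN carrier_assigned]; rule 13 [IF route_local THEN cond_6]. ⇒ new: packed, stock_low, dock_ready, carrier_assigned, cond_6.
[2] rule 1 [IF packed THEN hazmat_flag]; rule 2 [IF carrier_assigned and notify_customer THEN cond_5]; rule 3 [IF packed THEN cond_8]; rule 16 [IF carrier_assigned and stock_low THEN pick_ticket]. ⇒ new: hazmat_flag, cond_5, cond_8, pick_ticket.
[3] rule 8 [IF hazmat_flag and stock_available THEN payment_cleared]. ⇒ new: payment_cleared.
[4] rule 9 [IF labeled and payment_cleared THEN restock_request]; rule 15 [IF payment_cleared and dock_ready THEN address_valid]. ⇒ new: restock_request, address_valid.
[5] rule 11 [IF split_shipment and address_valid THEN cond_7]; rule 14 [IF address_valid and pick_ticket THEN shipped]. ⇒ new: cond_7, shipped.
Closure: {address_valid, backorder, carrier_assigned, cond_5, cond_6, cond_7, cond_8, dock_ready, fragile_item, hazmat_flag, insured, labeled, manifest_closed, notify_customer, order_received, oversize_item, packed, payment_cleared, pick_ticket, priority_ship, restock_request, route_local, shipped, split_shipment, stock_available, stock_low} — 26 facts.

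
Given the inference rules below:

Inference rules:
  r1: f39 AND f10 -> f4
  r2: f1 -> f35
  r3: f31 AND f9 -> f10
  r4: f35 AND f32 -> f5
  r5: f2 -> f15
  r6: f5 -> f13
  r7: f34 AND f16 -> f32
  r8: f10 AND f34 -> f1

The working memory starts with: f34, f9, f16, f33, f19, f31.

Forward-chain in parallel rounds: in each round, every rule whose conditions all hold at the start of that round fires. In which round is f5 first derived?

4

Round 1 fires r3, r7, giving f10, f32.
Round 2 fires r8, giving f1.
Round 3 fires r2, giving f35.
Round 4 fires r4, giving f5.
f5 first appears in round 4.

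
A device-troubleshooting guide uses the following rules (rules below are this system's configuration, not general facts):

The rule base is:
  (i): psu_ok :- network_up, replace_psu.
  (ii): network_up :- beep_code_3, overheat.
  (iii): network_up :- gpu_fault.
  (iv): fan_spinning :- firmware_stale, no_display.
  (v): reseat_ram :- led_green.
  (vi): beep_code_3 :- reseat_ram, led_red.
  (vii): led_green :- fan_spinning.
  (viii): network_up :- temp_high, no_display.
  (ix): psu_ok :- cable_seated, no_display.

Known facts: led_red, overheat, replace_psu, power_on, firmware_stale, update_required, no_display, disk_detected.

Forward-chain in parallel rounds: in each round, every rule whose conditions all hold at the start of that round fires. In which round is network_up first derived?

5

Round 1: (iv) [fan_spinning :- firmware_stale, no_display.]. Adds fan_spinning.
Round 2: (vii) [led_green :- fan_spinning.]. Adds led_green.
Round 3: (v) [reseat_ram :- led_green.]. Adds reseat_ram.
Round 4: (vi) [beep_code_3 :- reseat_ram, led_red.]. Adds beep_code_3.
Round 5: (ii) [network_up :- beep_code_3, overheat.]. Adds network_up.
network_up first appears in round 5.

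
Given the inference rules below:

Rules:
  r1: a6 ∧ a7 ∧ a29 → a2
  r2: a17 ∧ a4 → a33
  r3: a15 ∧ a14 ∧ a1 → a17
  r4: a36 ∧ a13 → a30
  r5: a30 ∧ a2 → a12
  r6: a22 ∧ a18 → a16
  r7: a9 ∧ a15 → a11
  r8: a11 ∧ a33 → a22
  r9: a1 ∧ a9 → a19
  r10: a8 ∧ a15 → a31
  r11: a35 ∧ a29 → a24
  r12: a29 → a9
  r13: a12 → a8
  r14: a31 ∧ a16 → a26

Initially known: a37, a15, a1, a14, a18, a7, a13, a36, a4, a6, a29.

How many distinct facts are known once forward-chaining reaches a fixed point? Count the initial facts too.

Round 1 fires r1, r3, r4, r12, giving a2, a17, a30, a9.
Round 2 fires r2, r5, r7, r9, giving a33, a12, a11, a19.
Round 3 fires r8, r13, giving a22, a8.
Round 4 fires r6, r10, giving a16, a31.
Round 5 fires r14, giving a26.
Closure: {a1, a11, a12, a13, a14, a15, a16, a17, a18, a19, a2, a22, a26, a29, a30, a31, a33, a36, a37, a4, a6, a7, a8, a9} — 24 facts.

24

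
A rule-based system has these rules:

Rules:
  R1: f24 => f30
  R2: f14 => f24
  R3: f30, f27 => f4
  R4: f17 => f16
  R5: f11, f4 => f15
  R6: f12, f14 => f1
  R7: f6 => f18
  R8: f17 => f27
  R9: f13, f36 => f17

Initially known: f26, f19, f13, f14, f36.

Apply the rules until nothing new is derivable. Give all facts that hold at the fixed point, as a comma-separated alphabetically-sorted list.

Round 1: R2 [f14 => f24]; R9 [f13, f36 => f17]. New: f24, f17.
Round 2: R1 [f24 => f30]; R4 [f17 => f16]; R8 [f17 => f27]. New: f30, f16, f27.
Round 3: R3 [f30, f27 => f4]. New: f4.

f13, f14, f16, f17, f19, f24, f26, f27, f30, f36, f4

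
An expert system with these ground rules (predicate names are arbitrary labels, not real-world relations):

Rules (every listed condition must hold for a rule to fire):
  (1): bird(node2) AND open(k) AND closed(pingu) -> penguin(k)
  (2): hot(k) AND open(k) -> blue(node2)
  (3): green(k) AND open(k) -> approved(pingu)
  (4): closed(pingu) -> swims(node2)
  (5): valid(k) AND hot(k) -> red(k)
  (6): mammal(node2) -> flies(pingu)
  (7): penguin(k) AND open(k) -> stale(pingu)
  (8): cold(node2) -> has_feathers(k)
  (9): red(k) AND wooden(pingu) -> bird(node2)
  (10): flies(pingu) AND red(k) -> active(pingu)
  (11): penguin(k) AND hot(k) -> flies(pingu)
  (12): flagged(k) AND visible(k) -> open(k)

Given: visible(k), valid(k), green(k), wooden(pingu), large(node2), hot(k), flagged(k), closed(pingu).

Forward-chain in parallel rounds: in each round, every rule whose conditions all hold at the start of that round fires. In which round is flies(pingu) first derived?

[1] (4) [closed(pingu) -> swims(node2)]; (5) [valid(k) AND hot(k) -> red(k)]; (12) [flagged(k) AND visible(k) -> open(k)]. ⇒ new: swims(node2), red(k), open(k).
[2] (2) [hot(k) AND open(k) -> blue(node2)]; (3) [green(k) AND open(k) -> approved(pingu)]; (9) [red(k) AND wooden(pingu) -> bird(node2)]. ⇒ new: blue(node2), approved(pingu), bird(node2).
[3] (1) [bird(node2) AND open(k) AND closed(pingu) -> penguin(k)]. ⇒ new: penguin(k).
[4] (7) [penguin(k) AND open(k) -> stale(pingu)]; (11) [penguin(k) AND hot(k) -> flies(pingu)]. ⇒ new: stale(pingu), flies(pingu).
flies(pingu) first appears in round 4.

4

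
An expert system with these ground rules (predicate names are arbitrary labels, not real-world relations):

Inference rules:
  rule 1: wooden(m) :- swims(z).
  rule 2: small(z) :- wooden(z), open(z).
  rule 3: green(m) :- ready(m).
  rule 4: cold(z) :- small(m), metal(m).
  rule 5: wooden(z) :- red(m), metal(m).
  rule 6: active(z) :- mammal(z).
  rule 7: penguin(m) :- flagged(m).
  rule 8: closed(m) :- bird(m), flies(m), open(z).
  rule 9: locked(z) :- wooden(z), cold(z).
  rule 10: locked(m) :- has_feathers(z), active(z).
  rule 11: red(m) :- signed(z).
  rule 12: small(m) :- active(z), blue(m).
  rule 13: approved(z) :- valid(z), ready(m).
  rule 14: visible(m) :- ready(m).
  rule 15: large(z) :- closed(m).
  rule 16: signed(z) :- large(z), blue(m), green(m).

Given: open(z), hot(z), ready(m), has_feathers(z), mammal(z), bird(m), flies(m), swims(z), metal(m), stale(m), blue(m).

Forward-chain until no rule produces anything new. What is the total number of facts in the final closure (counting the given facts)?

25

Round 1: rule 1 [wooden(m) :- swims(z).]; rule 3 [green(m) :- ready(m).]; rule 6 [active(z) :- mammal(z).]; rule 8 [closed(m) :- bird(m), flies(m), open(z).]; rule 14 [visible(m) :- ready(m).]. Adds wooden(m), green(m), active(z), closed(m), visible(m).
Round 2: rule 10 [locked(m) :- has_feathers(z), active(z).]; rule 12 [small(m) :- active(z), blue(m).]; rule 15 [large(z) :- closed(m).]. Adds locked(m), small(m), large(z).
Round 3: rule 4 [cold(z) :- small(m), metal(m).]; rule 16 [signed(z) :- large(z), blue(m), green(m).]. Adds cold(z), signed(z).
Round 4: rule 11 [red(m) :- signed(z).]. Adds red(m).
Round 5: rule 5 [wooden(z) :- red(m), metal(m).]. Adds wooden(z).
Round 6: rule 2 [small(z) :- wooden(z), open(z).]; rule 9 [locked(z) :- wooden(z), cold(z).]. Adds small(z), locked(z).
Closure: {active(z), bird(m), blue(m), closed(m), cold(z), flies(m), green(m), has_feathers(z), hot(z), large(z), locked(m), locked(z), mammal(z), metal(m), open(z), ready(m), red(m), signed(z), small(m), small(z), stale(m), swims(z), visible(m), wooden(m), wooden(z)} — 25 facts.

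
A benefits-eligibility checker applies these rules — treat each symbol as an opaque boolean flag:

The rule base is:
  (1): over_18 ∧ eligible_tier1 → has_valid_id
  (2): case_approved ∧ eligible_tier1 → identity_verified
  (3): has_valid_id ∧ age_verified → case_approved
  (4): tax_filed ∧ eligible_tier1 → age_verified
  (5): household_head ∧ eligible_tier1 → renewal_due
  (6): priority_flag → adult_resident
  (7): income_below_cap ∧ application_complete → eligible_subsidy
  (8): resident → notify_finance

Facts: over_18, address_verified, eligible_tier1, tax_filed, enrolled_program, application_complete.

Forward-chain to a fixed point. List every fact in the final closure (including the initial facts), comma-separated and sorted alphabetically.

address_verified, age_verified, application_complete, case_approved, eligible_tier1, enrolled_program, has_valid_id, identity_verified, over_18, tax_filed

Round 1 fires (1), (4), giving has_valid_id, age_verified.
Round 2 fires (3), giving case_approved.
Round 3 fires (2), giving identity_verified.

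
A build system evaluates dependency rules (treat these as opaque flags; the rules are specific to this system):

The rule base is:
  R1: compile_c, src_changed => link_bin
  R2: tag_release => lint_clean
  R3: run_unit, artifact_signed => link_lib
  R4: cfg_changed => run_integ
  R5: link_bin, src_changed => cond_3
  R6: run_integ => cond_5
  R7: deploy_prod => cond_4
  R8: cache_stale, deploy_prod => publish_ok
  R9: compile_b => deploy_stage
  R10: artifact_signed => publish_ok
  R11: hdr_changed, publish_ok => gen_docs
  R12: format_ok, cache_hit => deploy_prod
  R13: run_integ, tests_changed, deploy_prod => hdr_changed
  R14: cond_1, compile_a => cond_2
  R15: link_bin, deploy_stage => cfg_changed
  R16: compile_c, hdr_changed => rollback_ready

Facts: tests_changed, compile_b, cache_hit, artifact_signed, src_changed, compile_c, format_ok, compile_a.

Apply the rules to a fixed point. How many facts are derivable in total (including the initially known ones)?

20

Round 1: R1 [compile_c, src_changed => link_bin]; R9 [compile_b => deploy_stage]; R10 [artifact_signed => publish_ok]; R12 [format_ok, cache_hit => deploy_prod]. New: link_bin, deploy_stage, publish_ok, deploy_prod.
Round 2: R5 [link_bin, src_changed => cond_3]; R7 [deploy_prod => cond_4]; R15 [link_bin, deploy_stage => cfg_changed]. New: cond_3, cond_4, cfg_changed.
Round 3: R4 [cfg_changed => run_integ]. New: run_integ.
Round 4: R6 [run_integ => cond_5]; R13 [run_integ, tests_changed, deploy_prod => hdr_changed]. New: cond_5, hdr_changed.
Round 5: R11 [hdr_changed, publish_ok => gen_docs]; R16 [compile_c, hdr_changed => rollback_ready]. New: gen_docs, rollback_ready.
Closure: {artifact_signed, cache_hit, cfg_changed, compile_a, compile_b, compile_c, cond_3, cond_4, cond_5, deploy_prod, deploy_stage, format_ok, gen_docs, hdr_changed, link_bin, publish_ok, rollback_ready, run_integ, src_changed, tests_changed} — 20 facts.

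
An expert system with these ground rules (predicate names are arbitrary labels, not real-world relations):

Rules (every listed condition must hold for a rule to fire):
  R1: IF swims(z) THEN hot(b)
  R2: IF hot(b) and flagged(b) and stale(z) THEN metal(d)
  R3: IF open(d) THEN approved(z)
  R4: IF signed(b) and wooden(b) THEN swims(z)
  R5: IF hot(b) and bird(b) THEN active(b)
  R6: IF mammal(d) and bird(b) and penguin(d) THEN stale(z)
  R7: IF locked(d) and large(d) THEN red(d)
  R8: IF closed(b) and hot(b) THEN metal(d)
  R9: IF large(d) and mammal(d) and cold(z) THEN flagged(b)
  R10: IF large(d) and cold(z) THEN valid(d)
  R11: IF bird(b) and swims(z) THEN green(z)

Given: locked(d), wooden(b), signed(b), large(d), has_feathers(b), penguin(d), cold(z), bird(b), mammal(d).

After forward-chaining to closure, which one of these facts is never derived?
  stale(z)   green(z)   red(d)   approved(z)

approved(z)

Round 1: R4 [IF signed(b) and wooden(b) THEN swims(z)]; R6 [IF mammal(d) and bird(b) and penguin(d) THEN stale(z)]; R7 [IF locked(d) and large(d) THEN red(d)]; R9 [IF large(d) and mammal(d) and cold(z) THEN flagged(b)]; R10 [IF large(d) and cold(z) THEN valid(d)]. Adds swims(z), stale(z), red(d), flagged(b), valid(d).
Round 2: R1 [IF swims(z) THEN hot(b)]; R11 [IF bird(b) and swims(z) THEN green(z)]. Adds hot(b), green(z).
Round 3: R2 [IF hot(b) and flagged(b) and stale(z) THEN metal(d)]; R5 [IF hot(b) and bird(b) THEN active(b)]. Adds metal(d), active(b).
Derived: red(d) (round 1), stale(z) (round 1), green(z) (round 2). approved(z) never appears in any round.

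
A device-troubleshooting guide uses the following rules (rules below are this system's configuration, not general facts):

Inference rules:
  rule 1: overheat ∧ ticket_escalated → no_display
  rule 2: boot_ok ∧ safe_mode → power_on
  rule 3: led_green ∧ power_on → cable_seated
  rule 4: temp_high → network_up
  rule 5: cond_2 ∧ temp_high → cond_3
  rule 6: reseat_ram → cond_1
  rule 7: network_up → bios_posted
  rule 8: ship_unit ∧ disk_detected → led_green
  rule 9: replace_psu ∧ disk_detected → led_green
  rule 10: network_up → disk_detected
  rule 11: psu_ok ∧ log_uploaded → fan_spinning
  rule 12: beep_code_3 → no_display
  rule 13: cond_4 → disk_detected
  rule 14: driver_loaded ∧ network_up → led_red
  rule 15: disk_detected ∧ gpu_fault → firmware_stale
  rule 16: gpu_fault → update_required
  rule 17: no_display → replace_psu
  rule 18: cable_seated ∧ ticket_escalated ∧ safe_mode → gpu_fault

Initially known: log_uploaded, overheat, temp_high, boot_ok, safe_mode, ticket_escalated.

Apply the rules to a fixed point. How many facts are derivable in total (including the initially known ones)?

[1] rule 1 [overheat ∧ ticket_escalated → no_display]; rule 2 [boot_ok ∧ safe_mode → power_on]; rule 4 [temp_high → network_up]. ⇒ new: no_display, power_on, network_up.
[2] rule 7 [network_up → bios_posted]; rule 10 [network_up → disk_detected]; rule 17 [no_display → replace_psu]. ⇒ new: bios_posted, disk_detected, replace_psu.
[3] rule 9 [replace_psu ∧ disk_detected → led_green]. ⇒ new: led_green.
[4] rule 3 [led_green ∧ power_on → cable_seated]. ⇒ new: cable_seated.
[5] rule 18 [cable_seated ∧ ticket_escalated ∧ safe_mode → gpu_fault]. ⇒ new: gpu_fault.
[6] rule 15 [disk_detected ∧ gpu_fault → firmware_stale]; rule 16 [gpu_fault → update_required]. ⇒ new: firmware_stale, update_required.
Closure: {bios_posted, boot_ok, cable_seated, disk_detected, firmware_stale, gpu_fault, led_green, log_uploaded, network_up, no_display, overheat, power_on, replace_psu, safe_mode, temp_high, ticket_escalated, update_required} — 17 facts.

17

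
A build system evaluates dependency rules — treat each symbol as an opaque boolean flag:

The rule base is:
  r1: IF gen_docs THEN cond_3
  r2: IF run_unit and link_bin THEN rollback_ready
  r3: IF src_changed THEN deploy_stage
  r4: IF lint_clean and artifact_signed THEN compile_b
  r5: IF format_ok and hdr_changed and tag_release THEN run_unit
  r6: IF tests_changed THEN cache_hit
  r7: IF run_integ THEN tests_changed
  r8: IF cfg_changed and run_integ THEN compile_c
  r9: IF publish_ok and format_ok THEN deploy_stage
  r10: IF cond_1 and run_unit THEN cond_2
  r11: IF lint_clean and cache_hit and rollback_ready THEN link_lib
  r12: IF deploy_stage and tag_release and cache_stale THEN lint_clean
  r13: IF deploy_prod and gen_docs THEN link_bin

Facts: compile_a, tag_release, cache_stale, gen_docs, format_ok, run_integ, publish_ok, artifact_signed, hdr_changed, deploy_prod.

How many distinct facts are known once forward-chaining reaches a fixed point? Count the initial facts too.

20

Round 1: r1 [IF gen_docs THEN cond_3]; r5 [IF format_ok and hdr_changed and tag_release THEN run_unit]; r7 [IF run_integ THEN tests_changed]; r9 [IF publish_ok and format_ok THEN deploy_stage]; r13 [IF deploy_prod and gen_docs THEN link_bin]. New: cond_3, run_unit, tests_changed, deploy_stage, link_bin.
Round 2: r2 [IF run_unit and link_bin THEN rollback_ready]; r6 [IF tests_changed THEN cache_hit]; r12 [IF deploy_stage and tag_release and cache_stale THEN lint_clean]. New: rollback_ready, cache_hit, lint_clean.
Round 3: r4 [IF lint_clean and artifact_signed THEN compile_b]; r11 [IF lint_clean and cache_hit and rollback_ready THEN link_lib]. New: compile_b, link_lib.
Closure: {artifact_signed, cache_hit, cache_stale, compile_a, compile_b, cond_3, deploy_prod, deploy_stage, format_ok, gen_docs, hdr_changed, link_bin, link_lib, lint_clean, publish_ok, rollback_ready, run_integ, run_unit, tag_release, tests_changed} — 20 facts.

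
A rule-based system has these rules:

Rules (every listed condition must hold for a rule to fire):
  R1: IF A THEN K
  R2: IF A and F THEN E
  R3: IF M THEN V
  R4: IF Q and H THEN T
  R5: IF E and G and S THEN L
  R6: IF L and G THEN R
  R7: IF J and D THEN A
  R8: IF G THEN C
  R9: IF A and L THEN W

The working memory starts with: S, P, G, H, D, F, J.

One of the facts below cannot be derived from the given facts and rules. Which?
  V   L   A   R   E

Round 1: R7 [IF J and D THEN A]; R8 [IF G THEN C]. New: A, C.
Round 2: R1 [IF A THEN K]; R2 [IF A and F THEN E]. New: K, E.
Round 3: R5 [IF E and G and S THEN L]. New: L.
Round 4: R6 [IF L and G THEN R]; R9 [IF A and L THEN W]. New: R, W.
Derived: L (round 3), A (round 1), E (round 2), R (round 4). V never appears in any round.

V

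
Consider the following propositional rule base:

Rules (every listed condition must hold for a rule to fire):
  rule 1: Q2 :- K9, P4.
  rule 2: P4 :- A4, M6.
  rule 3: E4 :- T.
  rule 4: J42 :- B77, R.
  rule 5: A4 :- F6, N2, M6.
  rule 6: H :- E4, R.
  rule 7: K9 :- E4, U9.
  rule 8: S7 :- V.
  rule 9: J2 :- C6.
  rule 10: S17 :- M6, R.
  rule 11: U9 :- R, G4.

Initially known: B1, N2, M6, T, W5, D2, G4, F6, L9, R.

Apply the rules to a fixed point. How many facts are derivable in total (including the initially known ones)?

18

[1] rule 3 [E4 :- T.]; rule 5 [A4 :- F6, N2, M6.]; rule 10 [S17 :- M6, R.]; rule 11 [U9 :- R, G4.]. ⇒ new: E4, A4, S17, U9.
[2] rule 2 [P4 :- A4, M6.]; rule 6 [H :- E4, R.]; rule 7 [K9 :- E4, U9.]. ⇒ new: P4, H, K9.
[3] rule 1 [Q2 :- K9, P4.]. ⇒ new: Q2.
Closure: {A4, B1, D2, E4, F6, G4, H, K9, L9, M6, N2, P4, Q2, R, S17, T, U9, W5} — 18 facts.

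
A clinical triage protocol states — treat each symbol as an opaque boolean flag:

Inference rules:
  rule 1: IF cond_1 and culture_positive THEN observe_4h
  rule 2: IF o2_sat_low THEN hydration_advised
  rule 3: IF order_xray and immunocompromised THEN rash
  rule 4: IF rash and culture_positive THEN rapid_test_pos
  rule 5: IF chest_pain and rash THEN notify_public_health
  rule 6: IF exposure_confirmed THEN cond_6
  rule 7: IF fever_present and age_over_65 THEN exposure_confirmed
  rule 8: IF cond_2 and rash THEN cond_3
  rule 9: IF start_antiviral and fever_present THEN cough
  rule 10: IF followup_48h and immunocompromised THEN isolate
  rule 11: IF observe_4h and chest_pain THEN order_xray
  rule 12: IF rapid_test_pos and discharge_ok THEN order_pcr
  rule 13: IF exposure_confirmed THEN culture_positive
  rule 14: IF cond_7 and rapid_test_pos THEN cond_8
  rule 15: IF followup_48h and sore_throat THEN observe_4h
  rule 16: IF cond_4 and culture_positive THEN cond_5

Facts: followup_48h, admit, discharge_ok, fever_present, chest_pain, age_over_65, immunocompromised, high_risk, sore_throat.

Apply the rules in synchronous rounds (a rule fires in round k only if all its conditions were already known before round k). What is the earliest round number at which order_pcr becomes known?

Round 1: rule 7 [IF fever_present and age_over_65 THEN exposure_confirmed]; rule 10 [IF followup_48h and immunocompromised THEN isolate]; rule 15 [IF followup_48h and sore_throat THEN observe_4h]. New: exposure_confirmed, isolate, observe_4h.
Round 2: rule 6 [IF exposure_confirmed THEN cond_6]; rule 11 [IF observe_4h and chest_pain THEN order_xray]; rule 13 [IF exposure_confirmed THEN culture_positive]. New: cond_6, order_xray, culture_positive.
Round 3: rule 3 [IF order_xray and immunocompromised THEN rash]. New: rash.
Round 4: rule 4 [IF rash and culture_positive THEN rapid_test_pos]; rule 5 [IF chest_pain and rash THEN notify_public_health]. New: rapid_test_pos, notify_public_health.
Round 5: rule 12 [IF rapid_test_pos and discharge_ok THEN order_pcr]. New: order_pcr.
order_pcr first appears in round 5.

5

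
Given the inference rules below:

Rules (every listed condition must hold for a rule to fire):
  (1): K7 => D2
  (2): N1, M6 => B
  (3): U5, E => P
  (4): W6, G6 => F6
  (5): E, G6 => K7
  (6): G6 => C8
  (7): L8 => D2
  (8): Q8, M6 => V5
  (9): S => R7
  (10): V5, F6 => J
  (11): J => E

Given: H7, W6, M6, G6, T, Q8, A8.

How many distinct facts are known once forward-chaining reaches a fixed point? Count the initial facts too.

Round 1: (4) [W6, G6 => F6]; (6) [G6 => C8]; (8) [Q8, M6 => V5]. New: F6, C8, V5.
Round 2: (10) [V5, F6 => J]. New: J.
Round 3: (11) [J => E]. New: E.
Round 4: (5) [E, G6 => K7]. New: K7.
Round 5: (1) [K7 => D2]. New: D2.
Closure: {A8, C8, D2, E, F6, G6, H7, J, K7, M6, Q8, T, V5, W6} — 14 facts.

14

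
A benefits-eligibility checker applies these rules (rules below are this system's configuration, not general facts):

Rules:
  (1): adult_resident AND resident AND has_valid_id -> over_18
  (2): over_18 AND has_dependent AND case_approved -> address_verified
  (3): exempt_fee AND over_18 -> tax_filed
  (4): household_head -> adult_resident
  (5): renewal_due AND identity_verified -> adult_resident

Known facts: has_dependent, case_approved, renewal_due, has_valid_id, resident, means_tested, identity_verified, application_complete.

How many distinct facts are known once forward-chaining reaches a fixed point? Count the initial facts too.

11

Round 1 fires (5), giving adult_resident.
Round 2 fires (1), giving over_18.
Round 3 fires (2), giving address_verified.
Closure: {address_verified, adult_resident, application_complete, case_approved, has_dependent, has_valid_id, identity_verified, means_tested, over_18, renewal_due, resident} — 11 facts.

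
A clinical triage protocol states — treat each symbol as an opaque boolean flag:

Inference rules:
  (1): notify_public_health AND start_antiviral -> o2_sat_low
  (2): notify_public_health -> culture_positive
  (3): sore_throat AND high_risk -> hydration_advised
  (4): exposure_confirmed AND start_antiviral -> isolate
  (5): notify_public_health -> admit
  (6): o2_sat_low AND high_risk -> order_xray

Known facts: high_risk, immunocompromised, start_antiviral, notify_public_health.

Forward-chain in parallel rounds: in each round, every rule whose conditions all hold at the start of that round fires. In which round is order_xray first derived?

Round 1 — (1), (2), (5), derive o2_sat_low, culture_positive, admit.
Round 2 — (6), derive order_xray.
order_xray first appears in round 2.

2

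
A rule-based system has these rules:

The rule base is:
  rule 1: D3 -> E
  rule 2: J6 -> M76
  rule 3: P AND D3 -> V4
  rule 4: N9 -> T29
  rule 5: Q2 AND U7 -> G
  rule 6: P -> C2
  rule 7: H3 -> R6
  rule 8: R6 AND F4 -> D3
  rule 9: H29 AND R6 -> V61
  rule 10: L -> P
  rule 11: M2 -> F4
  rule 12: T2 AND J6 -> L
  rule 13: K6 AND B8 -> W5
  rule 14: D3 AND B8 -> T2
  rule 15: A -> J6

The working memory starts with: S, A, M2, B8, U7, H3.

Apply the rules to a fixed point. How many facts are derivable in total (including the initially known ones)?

17

Round 1: rule 7 [H3 -> R6]; rule 11 [M2 -> F4]; rule 15 [A -> J6]. Adds R6, F4, J6.
Round 2: rule 2 [J6 -> M76]; rule 8 [R6 AND F4 -> D3]. Adds M76, D3.
Round 3: rule 1 [D3 -> E]; rule 14 [D3 AND B8 -> T2]. Adds E, T2.
Round 4: rule 12 [T2 AND J6 -> L]. Adds L.
Round 5: rule 10 [L -> P]. Adds P.
Round 6: rule 3 [P AND D3 -> V4]; rule 6 [P -> C2]. Adds V4, C2.
Closure: {A, B8, C2, D3, E, F4, H3, J6, L, M2, M76, P, R6, S, T2, U7, V4} — 17 facts.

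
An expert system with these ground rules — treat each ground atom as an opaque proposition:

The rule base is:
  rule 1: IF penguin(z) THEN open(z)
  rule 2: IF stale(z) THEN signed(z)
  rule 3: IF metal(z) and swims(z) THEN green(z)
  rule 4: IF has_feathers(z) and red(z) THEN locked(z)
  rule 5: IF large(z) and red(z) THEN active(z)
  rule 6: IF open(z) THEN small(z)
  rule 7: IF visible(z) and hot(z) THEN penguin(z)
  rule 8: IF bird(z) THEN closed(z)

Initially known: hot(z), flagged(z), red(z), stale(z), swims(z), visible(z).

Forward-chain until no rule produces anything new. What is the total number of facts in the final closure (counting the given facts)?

10

[1] rule 2 [IF stale(z) THEN signed(z)]; rule 7 [IF visible(z) and hot(z) THEN penguin(z)]. ⇒ new: signed(z), penguin(z).
[2] rule 1 [IF penguin(z) THEN open(z)]. ⇒ new: open(z).
[3] rule 6 [IF open(z) THEN small(z)]. ⇒ new: small(z).
Closure: {flagged(z), hot(z), open(z), penguin(z), red(z), signed(z), small(z), stale(z), swims(z), visible(z)} — 10 facts.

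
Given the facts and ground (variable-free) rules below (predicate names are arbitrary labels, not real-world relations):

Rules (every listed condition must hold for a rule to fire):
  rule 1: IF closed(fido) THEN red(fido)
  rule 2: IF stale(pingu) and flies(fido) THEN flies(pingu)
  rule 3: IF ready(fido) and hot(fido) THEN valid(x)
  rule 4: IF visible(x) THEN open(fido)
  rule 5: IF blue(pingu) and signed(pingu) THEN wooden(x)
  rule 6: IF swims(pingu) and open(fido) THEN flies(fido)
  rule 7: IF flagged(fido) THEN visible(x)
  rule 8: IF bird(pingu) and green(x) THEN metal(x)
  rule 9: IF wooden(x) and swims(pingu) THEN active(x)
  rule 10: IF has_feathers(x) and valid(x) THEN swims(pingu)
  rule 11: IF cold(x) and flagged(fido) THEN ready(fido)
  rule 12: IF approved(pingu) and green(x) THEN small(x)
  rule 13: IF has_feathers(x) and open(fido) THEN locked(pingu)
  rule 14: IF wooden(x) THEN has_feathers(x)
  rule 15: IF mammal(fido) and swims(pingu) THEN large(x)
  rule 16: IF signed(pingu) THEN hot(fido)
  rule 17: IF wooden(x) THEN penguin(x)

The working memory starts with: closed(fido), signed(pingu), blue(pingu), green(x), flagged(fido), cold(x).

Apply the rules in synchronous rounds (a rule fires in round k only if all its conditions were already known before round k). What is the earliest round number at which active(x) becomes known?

Round 1 fires rule 1, rule 5, rule 7, rule 11, rule 16, giving red(fido), wooden(x), visible(x), ready(fido), hot(fido).
Round 2 fires rule 3, rule 4, rule 14, rule 17, giving valid(x), open(fido), has_feathers(x), penguin(x).
Round 3 fires rule 10, rule 13, giving swims(pingu), locked(pingu).
Round 4 fires rule 6, rule 9, giving flies(fido), active(x).
active(x) first appears in round 4.

4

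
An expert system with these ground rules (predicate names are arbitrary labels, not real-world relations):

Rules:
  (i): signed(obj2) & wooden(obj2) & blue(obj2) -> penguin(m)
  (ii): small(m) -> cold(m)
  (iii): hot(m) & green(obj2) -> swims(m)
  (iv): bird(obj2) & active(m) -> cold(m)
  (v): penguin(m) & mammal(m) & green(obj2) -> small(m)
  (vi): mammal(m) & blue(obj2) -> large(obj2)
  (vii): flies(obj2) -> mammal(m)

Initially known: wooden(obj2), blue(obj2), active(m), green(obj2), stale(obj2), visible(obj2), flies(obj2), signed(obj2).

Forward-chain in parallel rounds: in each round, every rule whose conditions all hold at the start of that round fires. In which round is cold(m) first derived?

3

[1] (i) [signed(obj2) & wooden(obj2) & blue(obj2) -> penguin(m)]; (vii) [flies(obj2) -> mammal(m)]. ⇒ new: penguin(m), mammal(m).
[2] (v) [penguin(m) & mammal(m) & green(obj2) -> small(m)]; (vi) [mammal(m) & blue(obj2) -> large(obj2)]. ⇒ new: small(m), large(obj2).
[3] (ii) [small(m) -> cold(m)]. ⇒ new: cold(m).
cold(m) first appears in round 3.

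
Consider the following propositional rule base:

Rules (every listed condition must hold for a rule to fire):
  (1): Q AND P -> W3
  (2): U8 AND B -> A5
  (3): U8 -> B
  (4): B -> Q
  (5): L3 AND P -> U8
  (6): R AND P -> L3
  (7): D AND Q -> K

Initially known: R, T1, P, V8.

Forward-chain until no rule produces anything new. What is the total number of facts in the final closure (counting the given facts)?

10

Round 1: (6) [R AND P -> L3]. New: L3.
Round 2: (5) [L3 AND P -> U8]. New: U8.
Round 3: (3) [U8 -> B]. New: B.
Round 4: (2) [U8 AND B -> A5]; (4) [B -> Q]. New: A5, Q.
Round 5: (1) [Q AND P -> W3]. New: W3.
Closure: {A5, B, L3, P, Q, R, T1, U8, V8, W3} — 10 facts.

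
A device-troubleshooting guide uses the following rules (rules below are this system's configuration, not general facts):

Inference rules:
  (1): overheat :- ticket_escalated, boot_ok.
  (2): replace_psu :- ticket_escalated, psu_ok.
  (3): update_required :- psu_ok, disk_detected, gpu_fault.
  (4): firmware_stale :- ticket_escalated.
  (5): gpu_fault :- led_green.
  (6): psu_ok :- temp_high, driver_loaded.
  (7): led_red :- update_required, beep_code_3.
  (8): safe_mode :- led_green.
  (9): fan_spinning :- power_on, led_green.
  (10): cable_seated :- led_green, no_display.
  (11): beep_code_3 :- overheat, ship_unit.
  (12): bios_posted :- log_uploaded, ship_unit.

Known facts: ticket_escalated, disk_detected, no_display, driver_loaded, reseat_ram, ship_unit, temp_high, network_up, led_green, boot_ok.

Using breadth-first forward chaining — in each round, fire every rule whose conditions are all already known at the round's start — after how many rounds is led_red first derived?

Round 1: (1) [overheat :- ticket_escalated, boot_ok.]; (4) [firmware_stale :- ticket_escalated.]; (5) [gpu_fault :- led_green.]; (6) [psu_ok :- temp_high, driver_loaded.]; (8) [safe_mode :- led_green.]; (10) [cable_seated :- led_green, no_display.]. New: overheat, firmware_stale, gpu_fault, psu_ok, safe_mode, cable_seated.
Round 2: (2) [replace_psu :- ticket_escalated, psu_ok.]; (3) [update_required :- psu_ok, disk_detected, gpu_fault.]; (11) [beep_code_3 :- overheat, ship_unit.]. New: replace_psu, update_required, beep_code_3.
Round 3: (7) [led_red :- update_required, beep_code_3.]. New: led_red.
led_red first appears in round 3.

3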